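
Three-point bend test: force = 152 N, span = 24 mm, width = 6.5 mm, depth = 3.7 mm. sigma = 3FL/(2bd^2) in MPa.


sigma = 3*152*24/(2*6.5*3.7^2) = 61.5 MPa

61.5


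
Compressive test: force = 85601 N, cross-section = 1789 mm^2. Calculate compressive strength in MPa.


CS = 85601 / 1789 = 47.8 MPa

47.8


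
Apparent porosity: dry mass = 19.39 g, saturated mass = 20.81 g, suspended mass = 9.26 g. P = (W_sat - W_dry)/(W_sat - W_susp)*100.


P = (20.81 - 19.39) / (20.81 - 9.26) * 100 = 1.42 / 11.55 * 100 = 12.3%

12.3


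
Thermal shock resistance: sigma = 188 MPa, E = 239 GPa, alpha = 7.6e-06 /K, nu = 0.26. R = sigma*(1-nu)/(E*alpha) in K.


R = 188*(1-0.26)/(239*1000*7.6e-06) = 77 K

77


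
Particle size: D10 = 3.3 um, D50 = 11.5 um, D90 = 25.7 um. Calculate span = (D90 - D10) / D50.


Span = (25.7 - 3.3) / 11.5 = 22.4 / 11.5 = 1.948

1.948


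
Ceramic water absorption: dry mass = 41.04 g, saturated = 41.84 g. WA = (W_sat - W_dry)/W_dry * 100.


WA = (41.84 - 41.04) / 41.04 * 100 = 1.95%

1.95


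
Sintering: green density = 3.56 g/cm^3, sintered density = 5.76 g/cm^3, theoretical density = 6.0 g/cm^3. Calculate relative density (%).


Relative = 5.76 / 6.0 * 100 = 96.0%

96.0


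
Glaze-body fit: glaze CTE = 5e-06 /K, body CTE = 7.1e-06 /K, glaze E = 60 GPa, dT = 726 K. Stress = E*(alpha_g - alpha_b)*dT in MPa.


Stress = 60*1000*(5e-06 - 7.1e-06)*726 = -91.5 MPa

-91.5


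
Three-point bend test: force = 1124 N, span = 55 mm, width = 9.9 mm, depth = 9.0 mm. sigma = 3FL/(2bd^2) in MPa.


sigma = 3*1124*55/(2*9.9*9.0^2) = 115.6 MPa

115.6


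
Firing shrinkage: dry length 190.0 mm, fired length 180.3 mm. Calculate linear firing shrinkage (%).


FS = (190.0 - 180.3) / 190.0 * 100 = 5.11%

5.11


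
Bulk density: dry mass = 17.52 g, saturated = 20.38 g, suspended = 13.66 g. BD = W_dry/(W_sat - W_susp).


BD = 17.52 / (20.38 - 13.66) = 17.52 / 6.72 = 2.607 g/cm^3

2.607


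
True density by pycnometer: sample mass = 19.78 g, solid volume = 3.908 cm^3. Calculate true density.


TD = 19.78 / 3.908 = 5.061 g/cm^3

5.061


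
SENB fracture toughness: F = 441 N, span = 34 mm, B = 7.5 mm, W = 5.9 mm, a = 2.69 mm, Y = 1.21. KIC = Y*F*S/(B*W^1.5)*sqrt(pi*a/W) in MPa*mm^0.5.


KIC = 1.21*441*34/(7.5*5.9^1.5)*sqrt(pi*2.69/5.9) = 202.02

202.02


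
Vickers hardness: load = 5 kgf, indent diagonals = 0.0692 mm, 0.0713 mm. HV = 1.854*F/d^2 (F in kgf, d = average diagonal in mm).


d_avg = (0.0692+0.0713)/2 = 0.07025 mm
HV = 1.854*5/0.07025^2 = 1878

1878


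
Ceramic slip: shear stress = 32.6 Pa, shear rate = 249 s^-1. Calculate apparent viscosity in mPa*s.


eta = tau/gamma * 1000 = 32.6/249 * 1000 = 130.9 mPa*s

130.9


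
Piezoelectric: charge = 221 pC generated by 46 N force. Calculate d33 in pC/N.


d33 = 221 / 46 = 4.8 pC/N

4.8


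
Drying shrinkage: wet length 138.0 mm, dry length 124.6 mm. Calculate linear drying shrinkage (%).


DS = (138.0 - 124.6) / 138.0 * 100 = 9.71%

9.71


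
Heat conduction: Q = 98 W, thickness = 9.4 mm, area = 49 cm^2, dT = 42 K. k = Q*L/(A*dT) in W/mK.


k = 98*9.4/1000/(49/10000*42) = 4.48 W/mK

4.48


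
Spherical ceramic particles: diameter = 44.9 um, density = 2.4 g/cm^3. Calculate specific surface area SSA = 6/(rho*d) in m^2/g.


SSA = 6 / (2.4 * 44.9) = 0.056 m^2/g

0.056


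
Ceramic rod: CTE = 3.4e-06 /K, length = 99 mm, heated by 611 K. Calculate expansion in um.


dL = 3.4e-06 * 99 * 611 * 1000 = 205.663 um

205.663


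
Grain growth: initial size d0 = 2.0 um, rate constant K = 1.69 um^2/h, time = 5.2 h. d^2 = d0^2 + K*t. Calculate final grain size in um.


d^2 = 2.0^2 + 1.69*5.2 = 12.788
d = sqrt(12.788) = 3.58 um

3.58


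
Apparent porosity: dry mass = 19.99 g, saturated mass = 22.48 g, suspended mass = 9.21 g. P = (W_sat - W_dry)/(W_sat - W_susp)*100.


P = (22.48 - 19.99) / (22.48 - 9.21) * 100 = 2.49 / 13.27 * 100 = 18.8%

18.8


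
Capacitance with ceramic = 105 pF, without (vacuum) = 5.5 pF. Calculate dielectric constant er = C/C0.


er = 105 / 5.5 = 19.09

19.09


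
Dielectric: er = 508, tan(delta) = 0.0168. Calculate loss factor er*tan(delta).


Loss = 508 * 0.0168 = 8.534

8.534


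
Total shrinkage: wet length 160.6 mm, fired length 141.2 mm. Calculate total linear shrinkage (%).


TS = (160.6 - 141.2) / 160.6 * 100 = 12.08%

12.08


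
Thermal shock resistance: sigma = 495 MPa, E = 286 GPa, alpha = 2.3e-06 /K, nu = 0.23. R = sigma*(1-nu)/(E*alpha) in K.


R = 495*(1-0.23)/(286*1000*2.3e-06) = 579 K

579


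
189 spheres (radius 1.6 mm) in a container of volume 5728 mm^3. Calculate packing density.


V_sphere = 4/3*pi*1.6^3 = 17.1573 mm^3
Total V = 189*17.1573 = 3242.7297 mm^3
PD = 3242.7297 / 5728 = 0.566

0.566


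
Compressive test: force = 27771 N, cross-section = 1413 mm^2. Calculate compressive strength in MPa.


CS = 27771 / 1413 = 19.7 MPa

19.7


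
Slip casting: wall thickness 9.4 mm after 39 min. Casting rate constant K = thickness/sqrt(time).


K = 9.4 / sqrt(39) = 9.4 / 6.245 = 1.505 mm/min^0.5

1.505


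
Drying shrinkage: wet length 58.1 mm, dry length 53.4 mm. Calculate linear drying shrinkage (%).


DS = (58.1 - 53.4) / 58.1 * 100 = 8.09%

8.09


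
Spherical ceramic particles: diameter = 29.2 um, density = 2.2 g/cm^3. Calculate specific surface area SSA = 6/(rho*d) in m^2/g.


SSA = 6 / (2.2 * 29.2) = 0.093 m^2/g

0.093


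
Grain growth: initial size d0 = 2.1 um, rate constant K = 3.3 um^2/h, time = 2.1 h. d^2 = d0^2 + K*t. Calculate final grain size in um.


d^2 = 2.1^2 + 3.3*2.1 = 11.34
d = sqrt(11.34) = 3.37 um

3.37


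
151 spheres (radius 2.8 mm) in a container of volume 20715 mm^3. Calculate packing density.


V_sphere = 4/3*pi*2.8^3 = 91.9523 mm^3
Total V = 151*91.9523 = 13884.7973 mm^3
PD = 13884.7973 / 20715 = 0.67

0.67


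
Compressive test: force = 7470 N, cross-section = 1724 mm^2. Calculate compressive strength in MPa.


CS = 7470 / 1724 = 4.3 MPa

4.3


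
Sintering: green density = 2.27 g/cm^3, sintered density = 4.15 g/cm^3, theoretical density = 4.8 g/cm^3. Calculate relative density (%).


Relative = 4.15 / 4.8 * 100 = 86.5%

86.5


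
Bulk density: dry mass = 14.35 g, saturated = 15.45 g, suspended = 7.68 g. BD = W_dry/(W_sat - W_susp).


BD = 14.35 / (15.45 - 7.68) = 14.35 / 7.77 = 1.847 g/cm^3

1.847


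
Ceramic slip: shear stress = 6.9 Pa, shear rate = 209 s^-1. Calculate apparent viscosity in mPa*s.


eta = tau/gamma * 1000 = 6.9/209 * 1000 = 33.0 mPa*s

33.0


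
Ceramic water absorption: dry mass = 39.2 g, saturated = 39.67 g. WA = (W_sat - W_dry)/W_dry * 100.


WA = (39.67 - 39.2) / 39.2 * 100 = 1.2%

1.2


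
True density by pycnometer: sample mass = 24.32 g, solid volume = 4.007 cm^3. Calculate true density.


TD = 24.32 / 4.007 = 6.069 g/cm^3

6.069


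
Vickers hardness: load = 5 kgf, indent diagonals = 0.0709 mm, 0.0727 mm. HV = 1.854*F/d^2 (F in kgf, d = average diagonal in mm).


d_avg = (0.0709+0.0727)/2 = 0.0718 mm
HV = 1.854*5/0.0718^2 = 1798

1798


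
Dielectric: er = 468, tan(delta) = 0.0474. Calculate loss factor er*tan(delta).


Loss = 468 * 0.0474 = 22.183

22.183


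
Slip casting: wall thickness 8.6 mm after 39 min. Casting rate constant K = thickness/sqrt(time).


K = 8.6 / sqrt(39) = 8.6 / 6.245 = 1.377 mm/min^0.5

1.377


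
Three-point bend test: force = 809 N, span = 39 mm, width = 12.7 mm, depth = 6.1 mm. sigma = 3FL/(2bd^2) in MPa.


sigma = 3*809*39/(2*12.7*6.1^2) = 100.1 MPa

100.1


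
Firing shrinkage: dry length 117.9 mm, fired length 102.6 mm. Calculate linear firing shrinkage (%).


FS = (117.9 - 102.6) / 117.9 * 100 = 12.98%

12.98


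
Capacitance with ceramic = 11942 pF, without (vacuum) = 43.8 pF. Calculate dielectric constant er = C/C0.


er = 11942 / 43.8 = 272.65

272.65


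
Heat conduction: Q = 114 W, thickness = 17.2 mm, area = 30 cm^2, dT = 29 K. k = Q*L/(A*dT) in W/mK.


k = 114*17.2/1000/(30/10000*29) = 22.54 W/mK

22.54


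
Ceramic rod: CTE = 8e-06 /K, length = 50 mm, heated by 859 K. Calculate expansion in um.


dL = 8e-06 * 50 * 859 * 1000 = 343.6 um

343.6


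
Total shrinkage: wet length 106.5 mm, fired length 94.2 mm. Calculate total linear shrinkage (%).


TS = (106.5 - 94.2) / 106.5 * 100 = 11.55%

11.55


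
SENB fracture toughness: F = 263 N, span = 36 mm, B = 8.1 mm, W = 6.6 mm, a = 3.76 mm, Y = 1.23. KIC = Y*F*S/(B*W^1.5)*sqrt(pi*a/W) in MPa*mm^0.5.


KIC = 1.23*263*36/(8.1*6.6^1.5)*sqrt(pi*3.76/6.6) = 113.44

113.44


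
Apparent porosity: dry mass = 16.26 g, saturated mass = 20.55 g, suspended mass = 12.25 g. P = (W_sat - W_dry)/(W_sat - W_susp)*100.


P = (20.55 - 16.26) / (20.55 - 12.25) * 100 = 4.29 / 8.3 * 100 = 51.7%

51.7


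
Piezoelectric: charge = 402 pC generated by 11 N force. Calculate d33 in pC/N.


d33 = 402 / 11 = 36.5 pC/N

36.5


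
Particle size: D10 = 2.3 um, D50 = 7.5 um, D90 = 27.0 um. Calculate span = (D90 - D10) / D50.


Span = (27.0 - 2.3) / 7.5 = 24.7 / 7.5 = 3.293

3.293


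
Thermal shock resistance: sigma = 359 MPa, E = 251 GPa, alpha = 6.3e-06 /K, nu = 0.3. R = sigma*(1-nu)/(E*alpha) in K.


R = 359*(1-0.3)/(251*1000*6.3e-06) = 159 K

159


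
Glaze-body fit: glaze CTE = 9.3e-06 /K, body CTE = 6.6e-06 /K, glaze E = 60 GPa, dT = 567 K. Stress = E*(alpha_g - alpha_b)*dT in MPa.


Stress = 60*1000*(9.3e-06 - 6.6e-06)*567 = 91.9 MPa

91.9


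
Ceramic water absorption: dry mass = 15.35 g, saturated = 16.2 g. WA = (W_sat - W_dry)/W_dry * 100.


WA = (16.2 - 15.35) / 15.35 * 100 = 5.54%

5.54


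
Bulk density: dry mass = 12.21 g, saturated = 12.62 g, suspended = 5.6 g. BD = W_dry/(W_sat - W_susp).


BD = 12.21 / (12.62 - 5.6) = 12.21 / 7.02 = 1.739 g/cm^3

1.739


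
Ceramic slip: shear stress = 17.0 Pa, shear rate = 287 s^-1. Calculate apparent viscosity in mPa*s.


eta = tau/gamma * 1000 = 17.0/287 * 1000 = 59.2 mPa*s

59.2


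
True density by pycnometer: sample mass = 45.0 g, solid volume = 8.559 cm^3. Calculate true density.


TD = 45.0 / 8.559 = 5.258 g/cm^3

5.258


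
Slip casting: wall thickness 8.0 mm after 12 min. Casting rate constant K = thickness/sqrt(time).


K = 8.0 / sqrt(12) = 8.0 / 3.4641 = 2.309 mm/min^0.5

2.309


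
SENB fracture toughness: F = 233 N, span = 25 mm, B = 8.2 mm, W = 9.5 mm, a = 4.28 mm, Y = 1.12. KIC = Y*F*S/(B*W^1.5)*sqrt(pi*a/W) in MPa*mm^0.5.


KIC = 1.12*233*25/(8.2*9.5^1.5)*sqrt(pi*4.28/9.5) = 32.33

32.33


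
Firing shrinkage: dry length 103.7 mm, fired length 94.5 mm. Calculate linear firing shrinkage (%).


FS = (103.7 - 94.5) / 103.7 * 100 = 8.87%

8.87


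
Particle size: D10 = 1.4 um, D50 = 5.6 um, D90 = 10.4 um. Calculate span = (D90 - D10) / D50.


Span = (10.4 - 1.4) / 5.6 = 9.0 / 5.6 = 1.607

1.607


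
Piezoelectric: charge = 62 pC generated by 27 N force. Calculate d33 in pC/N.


d33 = 62 / 27 = 2.3 pC/N

2.3


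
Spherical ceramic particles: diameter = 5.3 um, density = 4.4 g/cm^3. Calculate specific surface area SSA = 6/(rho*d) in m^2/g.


SSA = 6 / (4.4 * 5.3) = 0.257 m^2/g

0.257


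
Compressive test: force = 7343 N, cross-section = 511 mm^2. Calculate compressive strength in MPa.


CS = 7343 / 511 = 14.4 MPa

14.4


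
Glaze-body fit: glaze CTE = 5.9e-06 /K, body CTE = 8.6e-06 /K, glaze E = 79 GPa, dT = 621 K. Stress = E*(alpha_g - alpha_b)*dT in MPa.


Stress = 79*1000*(5.9e-06 - 8.6e-06)*621 = -132.5 MPa

-132.5


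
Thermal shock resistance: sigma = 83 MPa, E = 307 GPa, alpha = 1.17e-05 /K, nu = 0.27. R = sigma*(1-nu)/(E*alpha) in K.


R = 83*(1-0.27)/(307*1000*1.17e-05) = 17 K

17


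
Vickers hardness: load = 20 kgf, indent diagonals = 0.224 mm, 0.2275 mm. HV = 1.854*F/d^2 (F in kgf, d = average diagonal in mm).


d_avg = (0.224+0.2275)/2 = 0.22575 mm
HV = 1.854*20/0.22575^2 = 728

728


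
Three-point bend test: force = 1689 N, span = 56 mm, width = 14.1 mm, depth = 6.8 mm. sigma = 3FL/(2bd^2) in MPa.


sigma = 3*1689*56/(2*14.1*6.8^2) = 217.6 MPa

217.6


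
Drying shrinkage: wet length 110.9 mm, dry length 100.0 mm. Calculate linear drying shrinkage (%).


DS = (110.9 - 100.0) / 110.9 * 100 = 9.83%

9.83


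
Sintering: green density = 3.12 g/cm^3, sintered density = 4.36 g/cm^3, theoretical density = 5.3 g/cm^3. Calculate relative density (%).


Relative = 4.36 / 5.3 * 100 = 82.3%

82.3


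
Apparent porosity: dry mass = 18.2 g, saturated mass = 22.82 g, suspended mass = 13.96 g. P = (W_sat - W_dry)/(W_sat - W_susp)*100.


P = (22.82 - 18.2) / (22.82 - 13.96) * 100 = 4.62 / 8.86 * 100 = 52.1%

52.1


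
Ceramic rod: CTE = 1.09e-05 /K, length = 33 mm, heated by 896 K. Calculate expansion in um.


dL = 1.09e-05 * 33 * 896 * 1000 = 322.291 um

322.291


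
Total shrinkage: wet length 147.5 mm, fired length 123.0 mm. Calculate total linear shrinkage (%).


TS = (147.5 - 123.0) / 147.5 * 100 = 16.61%

16.61


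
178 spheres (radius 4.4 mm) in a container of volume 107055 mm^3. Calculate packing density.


V_sphere = 4/3*pi*4.4^3 = 356.8179 mm^3
Total V = 178*356.8179 = 63513.5862 mm^3
PD = 63513.5862 / 107055 = 0.593

0.593


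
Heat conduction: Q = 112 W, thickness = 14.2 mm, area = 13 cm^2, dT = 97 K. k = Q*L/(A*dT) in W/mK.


k = 112*14.2/1000/(13/10000*97) = 12.61 W/mK

12.61


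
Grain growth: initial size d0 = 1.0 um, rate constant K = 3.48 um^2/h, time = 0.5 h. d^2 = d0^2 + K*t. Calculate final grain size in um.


d^2 = 1.0^2 + 3.48*0.5 = 2.74
d = sqrt(2.74) = 1.66 um

1.66


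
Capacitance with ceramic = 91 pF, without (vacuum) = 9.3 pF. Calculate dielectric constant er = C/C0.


er = 91 / 9.3 = 9.78

9.78


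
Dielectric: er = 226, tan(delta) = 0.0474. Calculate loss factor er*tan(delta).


Loss = 226 * 0.0474 = 10.712

10.712


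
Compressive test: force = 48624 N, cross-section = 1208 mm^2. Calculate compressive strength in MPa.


CS = 48624 / 1208 = 40.3 MPa

40.3


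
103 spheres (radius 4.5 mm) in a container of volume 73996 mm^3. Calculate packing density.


V_sphere = 4/3*pi*4.5^3 = 381.7035 mm^3
Total V = 103*381.7035 = 39315.4605 mm^3
PD = 39315.4605 / 73996 = 0.531

0.531


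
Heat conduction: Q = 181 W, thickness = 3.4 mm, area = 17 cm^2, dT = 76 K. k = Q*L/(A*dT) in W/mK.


k = 181*3.4/1000/(17/10000*76) = 4.76 W/mK

4.76


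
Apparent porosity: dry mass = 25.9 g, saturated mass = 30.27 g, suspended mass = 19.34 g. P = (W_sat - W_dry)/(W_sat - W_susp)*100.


P = (30.27 - 25.9) / (30.27 - 19.34) * 100 = 4.37 / 10.93 * 100 = 40.0%

40.0


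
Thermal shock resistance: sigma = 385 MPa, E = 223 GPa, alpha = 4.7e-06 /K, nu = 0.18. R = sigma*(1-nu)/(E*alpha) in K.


R = 385*(1-0.18)/(223*1000*4.7e-06) = 301 K

301


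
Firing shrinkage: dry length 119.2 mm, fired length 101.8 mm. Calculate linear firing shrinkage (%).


FS = (119.2 - 101.8) / 119.2 * 100 = 14.6%

14.6


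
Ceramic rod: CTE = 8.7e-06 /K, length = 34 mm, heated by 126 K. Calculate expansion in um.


dL = 8.7e-06 * 34 * 126 * 1000 = 37.271 um

37.271


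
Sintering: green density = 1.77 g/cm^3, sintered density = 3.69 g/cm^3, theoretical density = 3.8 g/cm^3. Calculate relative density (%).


Relative = 3.69 / 3.8 * 100 = 97.1%

97.1


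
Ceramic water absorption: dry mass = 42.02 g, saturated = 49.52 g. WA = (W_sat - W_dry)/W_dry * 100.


WA = (49.52 - 42.02) / 42.02 * 100 = 17.85%

17.85


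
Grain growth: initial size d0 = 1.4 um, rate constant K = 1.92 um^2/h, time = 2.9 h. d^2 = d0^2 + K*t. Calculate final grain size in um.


d^2 = 1.4^2 + 1.92*2.9 = 7.528
d = sqrt(7.528) = 2.74 um

2.74


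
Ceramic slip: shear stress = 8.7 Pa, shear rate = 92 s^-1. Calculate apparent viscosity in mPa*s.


eta = tau/gamma * 1000 = 8.7/92 * 1000 = 94.6 mPa*s

94.6


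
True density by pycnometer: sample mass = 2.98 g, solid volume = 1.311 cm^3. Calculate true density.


TD = 2.98 / 1.311 = 2.273 g/cm^3

2.273


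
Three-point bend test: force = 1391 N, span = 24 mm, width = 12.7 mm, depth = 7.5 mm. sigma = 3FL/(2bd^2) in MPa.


sigma = 3*1391*24/(2*12.7*7.5^2) = 70.1 MPa

70.1


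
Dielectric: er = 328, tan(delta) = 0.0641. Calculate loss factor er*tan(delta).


Loss = 328 * 0.0641 = 21.025

21.025


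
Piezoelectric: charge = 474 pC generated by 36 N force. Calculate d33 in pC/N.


d33 = 474 / 36 = 13.2 pC/N

13.2


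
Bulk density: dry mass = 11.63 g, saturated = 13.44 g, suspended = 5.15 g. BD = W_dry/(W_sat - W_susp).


BD = 11.63 / (13.44 - 5.15) = 11.63 / 8.29 = 1.403 g/cm^3

1.403


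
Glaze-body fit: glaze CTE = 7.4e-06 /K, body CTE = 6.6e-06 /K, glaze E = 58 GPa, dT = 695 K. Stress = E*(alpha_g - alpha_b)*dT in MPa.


Stress = 58*1000*(7.4e-06 - 6.6e-06)*695 = 32.2 MPa

32.2


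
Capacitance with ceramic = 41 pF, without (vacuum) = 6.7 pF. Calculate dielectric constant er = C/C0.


er = 41 / 6.7 = 6.12

6.12


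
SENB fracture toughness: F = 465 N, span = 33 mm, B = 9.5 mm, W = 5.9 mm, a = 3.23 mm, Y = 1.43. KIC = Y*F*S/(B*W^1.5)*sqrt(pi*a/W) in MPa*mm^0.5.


KIC = 1.43*465*33/(9.5*5.9^1.5)*sqrt(pi*3.23/5.9) = 211.37

211.37


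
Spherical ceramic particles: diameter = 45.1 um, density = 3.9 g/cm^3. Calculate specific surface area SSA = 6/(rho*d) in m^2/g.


SSA = 6 / (3.9 * 45.1) = 0.034 m^2/g

0.034


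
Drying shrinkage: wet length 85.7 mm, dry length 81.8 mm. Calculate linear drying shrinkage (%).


DS = (85.7 - 81.8) / 85.7 * 100 = 4.55%

4.55


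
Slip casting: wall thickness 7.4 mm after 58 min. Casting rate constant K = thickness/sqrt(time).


K = 7.4 / sqrt(58) = 7.4 / 7.6158 = 0.972 mm/min^0.5

0.972


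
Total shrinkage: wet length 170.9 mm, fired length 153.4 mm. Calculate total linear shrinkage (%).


TS = (170.9 - 153.4) / 170.9 * 100 = 10.24%

10.24


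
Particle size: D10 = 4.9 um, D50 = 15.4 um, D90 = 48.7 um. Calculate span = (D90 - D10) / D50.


Span = (48.7 - 4.9) / 15.4 = 43.8 / 15.4 = 2.844

2.844


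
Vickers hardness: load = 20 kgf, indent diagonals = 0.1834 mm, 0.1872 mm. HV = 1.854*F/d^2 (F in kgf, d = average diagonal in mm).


d_avg = (0.1834+0.1872)/2 = 0.1853 mm
HV = 1.854*20/0.1853^2 = 1080

1080


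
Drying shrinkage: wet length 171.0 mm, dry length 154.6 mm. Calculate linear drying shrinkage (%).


DS = (171.0 - 154.6) / 171.0 * 100 = 9.59%

9.59


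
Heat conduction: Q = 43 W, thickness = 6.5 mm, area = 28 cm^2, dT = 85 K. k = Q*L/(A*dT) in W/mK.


k = 43*6.5/1000/(28/10000*85) = 1.17 W/mK

1.17


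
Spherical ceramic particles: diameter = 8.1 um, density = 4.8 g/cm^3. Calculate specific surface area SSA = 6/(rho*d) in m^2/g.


SSA = 6 / (4.8 * 8.1) = 0.154 m^2/g

0.154


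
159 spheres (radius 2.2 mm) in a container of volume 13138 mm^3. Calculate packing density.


V_sphere = 4/3*pi*2.2^3 = 44.6022 mm^3
Total V = 159*44.6022 = 7091.7498 mm^3
PD = 7091.7498 / 13138 = 0.54

0.54


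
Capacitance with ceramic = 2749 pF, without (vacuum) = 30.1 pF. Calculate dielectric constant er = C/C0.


er = 2749 / 30.1 = 91.33

91.33


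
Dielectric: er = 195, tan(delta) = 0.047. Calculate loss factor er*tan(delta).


Loss = 195 * 0.047 = 9.165

9.165


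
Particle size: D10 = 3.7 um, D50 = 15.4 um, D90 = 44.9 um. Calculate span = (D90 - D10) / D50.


Span = (44.9 - 3.7) / 15.4 = 41.2 / 15.4 = 2.675

2.675


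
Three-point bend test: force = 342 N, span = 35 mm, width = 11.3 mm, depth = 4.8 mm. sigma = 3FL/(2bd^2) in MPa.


sigma = 3*342*35/(2*11.3*4.8^2) = 69.0 MPa

69.0


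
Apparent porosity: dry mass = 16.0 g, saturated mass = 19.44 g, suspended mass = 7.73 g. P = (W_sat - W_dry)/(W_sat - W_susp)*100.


P = (19.44 - 16.0) / (19.44 - 7.73) * 100 = 3.44 / 11.71 * 100 = 29.4%

29.4


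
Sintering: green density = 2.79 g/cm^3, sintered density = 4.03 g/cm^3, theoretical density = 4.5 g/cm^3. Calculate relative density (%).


Relative = 4.03 / 4.5 * 100 = 89.6%

89.6


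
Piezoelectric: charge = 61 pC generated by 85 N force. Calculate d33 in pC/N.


d33 = 61 / 85 = 0.7 pC/N

0.7


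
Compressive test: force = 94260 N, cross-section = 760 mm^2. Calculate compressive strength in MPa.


CS = 94260 / 760 = 124.0 MPa

124.0


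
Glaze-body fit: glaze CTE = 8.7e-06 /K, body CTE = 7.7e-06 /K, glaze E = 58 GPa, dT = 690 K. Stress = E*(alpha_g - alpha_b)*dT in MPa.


Stress = 58*1000*(8.7e-06 - 7.7e-06)*690 = 40.0 MPa

40.0


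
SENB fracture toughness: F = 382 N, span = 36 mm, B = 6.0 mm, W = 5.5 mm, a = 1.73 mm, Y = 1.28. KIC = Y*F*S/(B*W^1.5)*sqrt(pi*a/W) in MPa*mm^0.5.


KIC = 1.28*382*36/(6.0*5.5^1.5)*sqrt(pi*1.73/5.5) = 226.1

226.1


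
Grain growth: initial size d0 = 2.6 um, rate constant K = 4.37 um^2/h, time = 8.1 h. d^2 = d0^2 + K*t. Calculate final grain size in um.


d^2 = 2.6^2 + 4.37*8.1 = 42.157
d = sqrt(42.157) = 6.49 um

6.49


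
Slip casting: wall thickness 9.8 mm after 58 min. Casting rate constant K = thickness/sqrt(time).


K = 9.8 / sqrt(58) = 9.8 / 7.6158 = 1.287 mm/min^0.5

1.287


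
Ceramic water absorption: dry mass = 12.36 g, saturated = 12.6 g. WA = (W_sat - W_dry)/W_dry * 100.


WA = (12.6 - 12.36) / 12.36 * 100 = 1.94%

1.94


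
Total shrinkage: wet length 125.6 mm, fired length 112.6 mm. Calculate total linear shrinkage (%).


TS = (125.6 - 112.6) / 125.6 * 100 = 10.35%

10.35


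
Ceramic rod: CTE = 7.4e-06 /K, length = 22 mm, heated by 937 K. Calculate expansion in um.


dL = 7.4e-06 * 22 * 937 * 1000 = 152.544 um

152.544


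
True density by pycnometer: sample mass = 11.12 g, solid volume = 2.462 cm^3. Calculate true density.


TD = 11.12 / 2.462 = 4.517 g/cm^3

4.517


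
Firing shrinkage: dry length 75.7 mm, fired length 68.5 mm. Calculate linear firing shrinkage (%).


FS = (75.7 - 68.5) / 75.7 * 100 = 9.51%

9.51


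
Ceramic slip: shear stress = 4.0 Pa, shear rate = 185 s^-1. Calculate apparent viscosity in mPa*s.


eta = tau/gamma * 1000 = 4.0/185 * 1000 = 21.6 mPa*s

21.6


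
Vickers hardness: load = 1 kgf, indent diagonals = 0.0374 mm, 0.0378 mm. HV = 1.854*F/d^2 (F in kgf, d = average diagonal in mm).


d_avg = (0.0374+0.0378)/2 = 0.0376 mm
HV = 1.854*1/0.0376^2 = 1311

1311


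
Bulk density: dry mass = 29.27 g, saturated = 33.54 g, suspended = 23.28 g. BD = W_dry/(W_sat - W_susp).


BD = 29.27 / (33.54 - 23.28) = 29.27 / 10.26 = 2.853 g/cm^3

2.853


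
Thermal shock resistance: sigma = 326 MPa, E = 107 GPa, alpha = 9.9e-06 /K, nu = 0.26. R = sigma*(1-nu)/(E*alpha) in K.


R = 326*(1-0.26)/(107*1000*9.9e-06) = 228 K

228


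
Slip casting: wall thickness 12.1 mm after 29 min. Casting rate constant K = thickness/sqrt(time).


K = 12.1 / sqrt(29) = 12.1 / 5.3852 = 2.247 mm/min^0.5

2.247


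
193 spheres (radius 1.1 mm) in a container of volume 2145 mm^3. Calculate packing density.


V_sphere = 4/3*pi*1.1^3 = 5.5753 mm^3
Total V = 193*5.5753 = 1076.0329 mm^3
PD = 1076.0329 / 2145 = 0.502

0.502


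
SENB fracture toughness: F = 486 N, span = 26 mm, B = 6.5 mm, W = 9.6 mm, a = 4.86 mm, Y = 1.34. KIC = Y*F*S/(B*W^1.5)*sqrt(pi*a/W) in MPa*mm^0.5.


KIC = 1.34*486*26/(6.5*9.6^1.5)*sqrt(pi*4.86/9.6) = 110.45

110.45


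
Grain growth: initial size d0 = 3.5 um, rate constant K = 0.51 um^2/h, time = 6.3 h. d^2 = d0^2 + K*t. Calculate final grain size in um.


d^2 = 3.5^2 + 0.51*6.3 = 15.463
d = sqrt(15.463) = 3.93 um

3.93


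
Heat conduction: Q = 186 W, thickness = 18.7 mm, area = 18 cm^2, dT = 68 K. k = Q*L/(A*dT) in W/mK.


k = 186*18.7/1000/(18/10000*68) = 28.42 W/mK

28.42


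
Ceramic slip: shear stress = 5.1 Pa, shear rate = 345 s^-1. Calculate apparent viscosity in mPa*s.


eta = tau/gamma * 1000 = 5.1/345 * 1000 = 14.8 mPa*s

14.8


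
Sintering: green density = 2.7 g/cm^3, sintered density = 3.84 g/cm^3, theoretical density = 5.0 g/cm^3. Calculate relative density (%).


Relative = 3.84 / 5.0 * 100 = 76.8%

76.8


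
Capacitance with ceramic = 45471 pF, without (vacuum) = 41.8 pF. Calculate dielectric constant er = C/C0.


er = 45471 / 41.8 = 1087.82

1087.82


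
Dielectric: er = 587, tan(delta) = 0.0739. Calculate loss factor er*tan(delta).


Loss = 587 * 0.0739 = 43.379

43.379


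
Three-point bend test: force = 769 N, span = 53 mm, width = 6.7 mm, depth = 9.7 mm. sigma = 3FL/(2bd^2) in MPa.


sigma = 3*769*53/(2*6.7*9.7^2) = 97.0 MPa

97.0


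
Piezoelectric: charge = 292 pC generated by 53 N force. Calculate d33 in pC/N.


d33 = 292 / 53 = 5.5 pC/N

5.5


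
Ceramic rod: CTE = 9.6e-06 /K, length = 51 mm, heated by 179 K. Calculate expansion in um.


dL = 9.6e-06 * 51 * 179 * 1000 = 87.638 um

87.638


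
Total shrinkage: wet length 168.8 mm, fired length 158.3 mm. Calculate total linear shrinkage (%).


TS = (168.8 - 158.3) / 168.8 * 100 = 6.22%

6.22


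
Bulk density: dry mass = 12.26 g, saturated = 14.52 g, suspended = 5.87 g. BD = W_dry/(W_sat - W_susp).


BD = 12.26 / (14.52 - 5.87) = 12.26 / 8.65 = 1.417 g/cm^3

1.417


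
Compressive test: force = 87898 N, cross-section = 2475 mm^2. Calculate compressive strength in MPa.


CS = 87898 / 2475 = 35.5 MPa

35.5


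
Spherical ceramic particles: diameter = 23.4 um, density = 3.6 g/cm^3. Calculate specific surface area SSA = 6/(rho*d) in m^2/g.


SSA = 6 / (3.6 * 23.4) = 0.071 m^2/g

0.071


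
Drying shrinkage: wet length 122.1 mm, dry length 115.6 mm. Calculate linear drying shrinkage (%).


DS = (122.1 - 115.6) / 122.1 * 100 = 5.32%

5.32


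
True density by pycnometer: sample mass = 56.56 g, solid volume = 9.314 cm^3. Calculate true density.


TD = 56.56 / 9.314 = 6.073 g/cm^3

6.073


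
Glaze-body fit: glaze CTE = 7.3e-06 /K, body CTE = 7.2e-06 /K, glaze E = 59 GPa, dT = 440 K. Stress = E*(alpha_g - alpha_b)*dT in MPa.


Stress = 59*1000*(7.3e-06 - 7.2e-06)*440 = 2.6 MPa

2.6


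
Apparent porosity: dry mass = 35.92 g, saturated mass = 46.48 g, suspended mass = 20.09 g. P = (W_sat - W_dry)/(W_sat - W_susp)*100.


P = (46.48 - 35.92) / (46.48 - 20.09) * 100 = 10.56 / 26.39 * 100 = 40.0%

40.0


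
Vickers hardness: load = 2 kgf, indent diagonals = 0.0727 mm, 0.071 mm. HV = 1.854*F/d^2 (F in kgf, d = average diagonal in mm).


d_avg = (0.0727+0.071)/2 = 0.07185 mm
HV = 1.854*2/0.07185^2 = 718

718


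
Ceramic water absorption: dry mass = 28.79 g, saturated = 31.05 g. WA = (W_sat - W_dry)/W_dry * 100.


WA = (31.05 - 28.79) / 28.79 * 100 = 7.85%

7.85


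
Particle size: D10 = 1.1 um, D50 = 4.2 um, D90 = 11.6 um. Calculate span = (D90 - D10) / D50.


Span = (11.6 - 1.1) / 4.2 = 10.5 / 4.2 = 2.5

2.5


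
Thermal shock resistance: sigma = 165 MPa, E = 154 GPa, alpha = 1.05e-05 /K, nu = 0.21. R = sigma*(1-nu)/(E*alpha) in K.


R = 165*(1-0.21)/(154*1000*1.05e-05) = 81 K

81


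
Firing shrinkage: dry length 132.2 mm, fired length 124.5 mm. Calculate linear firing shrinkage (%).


FS = (132.2 - 124.5) / 132.2 * 100 = 5.82%

5.82


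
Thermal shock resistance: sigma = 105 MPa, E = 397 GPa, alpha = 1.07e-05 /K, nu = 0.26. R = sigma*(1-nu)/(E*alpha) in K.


R = 105*(1-0.26)/(397*1000*1.07e-05) = 18 K

18


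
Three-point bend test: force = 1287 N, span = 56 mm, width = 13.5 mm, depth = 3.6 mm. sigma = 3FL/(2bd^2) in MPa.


sigma = 3*1287*56/(2*13.5*3.6^2) = 617.9 MPa

617.9


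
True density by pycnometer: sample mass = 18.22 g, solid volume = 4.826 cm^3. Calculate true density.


TD = 18.22 / 4.826 = 3.775 g/cm^3

3.775


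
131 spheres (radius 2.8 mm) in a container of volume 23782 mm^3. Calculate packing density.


V_sphere = 4/3*pi*2.8^3 = 91.9523 mm^3
Total V = 131*91.9523 = 12045.7513 mm^3
PD = 12045.7513 / 23782 = 0.507

0.507


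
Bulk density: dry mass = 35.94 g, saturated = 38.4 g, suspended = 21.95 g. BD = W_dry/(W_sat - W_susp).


BD = 35.94 / (38.4 - 21.95) = 35.94 / 16.45 = 2.185 g/cm^3

2.185


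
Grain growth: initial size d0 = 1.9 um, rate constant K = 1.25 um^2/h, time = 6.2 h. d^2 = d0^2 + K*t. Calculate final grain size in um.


d^2 = 1.9^2 + 1.25*6.2 = 11.36
d = sqrt(11.36) = 3.37 um

3.37


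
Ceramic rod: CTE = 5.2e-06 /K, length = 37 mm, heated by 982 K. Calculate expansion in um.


dL = 5.2e-06 * 37 * 982 * 1000 = 188.937 um

188.937


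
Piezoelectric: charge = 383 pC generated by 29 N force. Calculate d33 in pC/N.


d33 = 383 / 29 = 13.2 pC/N

13.2


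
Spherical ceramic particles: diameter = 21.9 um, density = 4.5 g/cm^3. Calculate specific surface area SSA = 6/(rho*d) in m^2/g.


SSA = 6 / (4.5 * 21.9) = 0.061 m^2/g

0.061


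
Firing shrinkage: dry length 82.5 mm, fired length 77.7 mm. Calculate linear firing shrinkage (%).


FS = (82.5 - 77.7) / 82.5 * 100 = 5.82%

5.82


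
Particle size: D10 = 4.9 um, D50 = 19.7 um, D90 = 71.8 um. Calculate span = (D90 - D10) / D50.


Span = (71.8 - 4.9) / 19.7 = 66.9 / 19.7 = 3.396

3.396


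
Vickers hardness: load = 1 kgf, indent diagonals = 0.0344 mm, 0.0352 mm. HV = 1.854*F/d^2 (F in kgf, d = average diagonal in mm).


d_avg = (0.0344+0.0352)/2 = 0.0348 mm
HV = 1.854*1/0.0348^2 = 1531

1531


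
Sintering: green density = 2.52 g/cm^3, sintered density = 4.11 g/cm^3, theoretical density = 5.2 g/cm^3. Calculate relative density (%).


Relative = 4.11 / 5.2 * 100 = 79.0%

79.0


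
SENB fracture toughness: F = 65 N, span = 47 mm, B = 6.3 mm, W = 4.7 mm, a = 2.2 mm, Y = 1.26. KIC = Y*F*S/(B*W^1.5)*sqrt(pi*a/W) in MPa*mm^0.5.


KIC = 1.26*65*47/(6.3*4.7^1.5)*sqrt(pi*2.2/4.7) = 72.72

72.72


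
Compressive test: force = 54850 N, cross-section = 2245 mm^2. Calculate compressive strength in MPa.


CS = 54850 / 2245 = 24.4 MPa

24.4


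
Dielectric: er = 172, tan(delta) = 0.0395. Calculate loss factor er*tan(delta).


Loss = 172 * 0.0395 = 6.794

6.794


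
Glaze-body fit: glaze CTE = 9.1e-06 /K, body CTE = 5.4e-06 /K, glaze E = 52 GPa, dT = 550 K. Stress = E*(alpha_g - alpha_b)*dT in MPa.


Stress = 52*1000*(9.1e-06 - 5.4e-06)*550 = 105.8 MPa

105.8


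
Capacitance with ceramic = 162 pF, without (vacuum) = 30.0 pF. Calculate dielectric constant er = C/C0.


er = 162 / 30.0 = 5.4

5.4


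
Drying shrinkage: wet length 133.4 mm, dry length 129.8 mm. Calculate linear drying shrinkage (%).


DS = (133.4 - 129.8) / 133.4 * 100 = 2.7%

2.7


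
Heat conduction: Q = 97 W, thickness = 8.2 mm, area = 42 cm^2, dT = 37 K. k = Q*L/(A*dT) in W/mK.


k = 97*8.2/1000/(42/10000*37) = 5.12 W/mK

5.12


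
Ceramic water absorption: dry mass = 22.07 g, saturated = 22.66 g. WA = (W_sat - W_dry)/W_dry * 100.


WA = (22.66 - 22.07) / 22.07 * 100 = 2.67%

2.67


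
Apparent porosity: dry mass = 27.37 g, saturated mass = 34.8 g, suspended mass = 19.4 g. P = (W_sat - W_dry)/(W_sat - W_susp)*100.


P = (34.8 - 27.37) / (34.8 - 19.4) * 100 = 7.43 / 15.4 * 100 = 48.2%

48.2


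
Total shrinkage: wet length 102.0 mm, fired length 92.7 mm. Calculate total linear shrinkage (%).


TS = (102.0 - 92.7) / 102.0 * 100 = 9.12%

9.12


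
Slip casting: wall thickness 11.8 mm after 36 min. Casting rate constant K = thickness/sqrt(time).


K = 11.8 / sqrt(36) = 11.8 / 6.0 = 1.967 mm/min^0.5

1.967


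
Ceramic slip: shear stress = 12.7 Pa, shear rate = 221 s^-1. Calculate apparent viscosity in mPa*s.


eta = tau/gamma * 1000 = 12.7/221 * 1000 = 57.5 mPa*s

57.5


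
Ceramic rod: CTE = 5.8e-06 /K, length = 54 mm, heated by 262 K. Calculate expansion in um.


dL = 5.8e-06 * 54 * 262 * 1000 = 82.058 um

82.058


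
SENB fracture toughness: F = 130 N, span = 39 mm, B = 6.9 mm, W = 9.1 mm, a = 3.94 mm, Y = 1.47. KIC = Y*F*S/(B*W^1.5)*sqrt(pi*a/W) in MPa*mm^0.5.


KIC = 1.47*130*39/(6.9*9.1^1.5)*sqrt(pi*3.94/9.1) = 45.89

45.89


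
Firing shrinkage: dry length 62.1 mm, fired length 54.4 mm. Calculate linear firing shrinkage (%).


FS = (62.1 - 54.4) / 62.1 * 100 = 12.4%

12.4


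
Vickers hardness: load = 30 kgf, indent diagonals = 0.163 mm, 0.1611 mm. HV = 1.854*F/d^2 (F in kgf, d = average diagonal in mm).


d_avg = (0.163+0.1611)/2 = 0.16205 mm
HV = 1.854*30/0.16205^2 = 2118

2118


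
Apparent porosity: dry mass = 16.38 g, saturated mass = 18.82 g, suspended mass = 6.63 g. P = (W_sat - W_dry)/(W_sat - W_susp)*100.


P = (18.82 - 16.38) / (18.82 - 6.63) * 100 = 2.44 / 12.19 * 100 = 20.0%

20.0


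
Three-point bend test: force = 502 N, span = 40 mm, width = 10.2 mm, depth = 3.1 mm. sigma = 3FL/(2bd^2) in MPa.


sigma = 3*502*40/(2*10.2*3.1^2) = 307.3 MPa

307.3


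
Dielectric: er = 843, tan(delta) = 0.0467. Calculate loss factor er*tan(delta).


Loss = 843 * 0.0467 = 39.368

39.368


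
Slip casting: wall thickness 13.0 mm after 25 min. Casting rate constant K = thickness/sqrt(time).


K = 13.0 / sqrt(25) = 13.0 / 5.0 = 2.6 mm/min^0.5

2.6


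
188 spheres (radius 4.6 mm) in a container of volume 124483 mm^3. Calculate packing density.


V_sphere = 4/3*pi*4.6^3 = 407.7201 mm^3
Total V = 188*407.7201 = 76651.3788 mm^3
PD = 76651.3788 / 124483 = 0.616

0.616


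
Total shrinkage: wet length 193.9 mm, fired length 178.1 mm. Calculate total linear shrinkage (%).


TS = (193.9 - 178.1) / 193.9 * 100 = 8.15%

8.15


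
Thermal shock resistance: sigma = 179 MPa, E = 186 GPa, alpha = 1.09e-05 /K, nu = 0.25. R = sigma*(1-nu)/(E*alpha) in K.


R = 179*(1-0.25)/(186*1000*1.09e-05) = 66 K

66


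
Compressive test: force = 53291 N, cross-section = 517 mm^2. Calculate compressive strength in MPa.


CS = 53291 / 517 = 103.1 MPa

103.1


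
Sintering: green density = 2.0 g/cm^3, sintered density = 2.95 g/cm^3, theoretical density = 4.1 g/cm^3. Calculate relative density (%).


Relative = 2.95 / 4.1 * 100 = 72.0%

72.0


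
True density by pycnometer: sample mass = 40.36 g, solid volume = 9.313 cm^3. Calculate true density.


TD = 40.36 / 9.313 = 4.334 g/cm^3

4.334


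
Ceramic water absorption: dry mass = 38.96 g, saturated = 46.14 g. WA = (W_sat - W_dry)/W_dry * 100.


WA = (46.14 - 38.96) / 38.96 * 100 = 18.43%

18.43


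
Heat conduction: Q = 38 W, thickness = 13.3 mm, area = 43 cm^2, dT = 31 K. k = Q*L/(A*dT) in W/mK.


k = 38*13.3/1000/(43/10000*31) = 3.79 W/mK

3.79


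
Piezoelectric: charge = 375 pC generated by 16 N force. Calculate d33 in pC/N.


d33 = 375 / 16 = 23.4 pC/N

23.4


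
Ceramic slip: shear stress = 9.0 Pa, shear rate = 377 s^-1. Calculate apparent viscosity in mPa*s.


eta = tau/gamma * 1000 = 9.0/377 * 1000 = 23.9 mPa*s

23.9


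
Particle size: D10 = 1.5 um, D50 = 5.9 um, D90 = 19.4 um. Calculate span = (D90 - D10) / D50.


Span = (19.4 - 1.5) / 5.9 = 17.9 / 5.9 = 3.034

3.034


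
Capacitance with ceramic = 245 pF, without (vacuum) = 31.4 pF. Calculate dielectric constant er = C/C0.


er = 245 / 31.4 = 7.8

7.8


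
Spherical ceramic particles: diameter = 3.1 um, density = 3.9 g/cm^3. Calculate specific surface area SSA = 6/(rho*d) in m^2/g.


SSA = 6 / (3.9 * 3.1) = 0.496 m^2/g

0.496


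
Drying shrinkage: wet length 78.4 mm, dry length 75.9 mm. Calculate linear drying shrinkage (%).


DS = (78.4 - 75.9) / 78.4 * 100 = 3.19%

3.19


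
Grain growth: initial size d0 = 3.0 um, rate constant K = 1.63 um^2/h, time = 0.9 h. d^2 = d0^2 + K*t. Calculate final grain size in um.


d^2 = 3.0^2 + 1.63*0.9 = 10.467
d = sqrt(10.467) = 3.24 um

3.24


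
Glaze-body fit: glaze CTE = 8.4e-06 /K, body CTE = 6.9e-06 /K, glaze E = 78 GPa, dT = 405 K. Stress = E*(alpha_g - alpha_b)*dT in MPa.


Stress = 78*1000*(8.4e-06 - 6.9e-06)*405 = 47.4 MPa

47.4


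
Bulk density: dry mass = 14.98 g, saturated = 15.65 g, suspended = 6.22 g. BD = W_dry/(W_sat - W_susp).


BD = 14.98 / (15.65 - 6.22) = 14.98 / 9.43 = 1.589 g/cm^3

1.589


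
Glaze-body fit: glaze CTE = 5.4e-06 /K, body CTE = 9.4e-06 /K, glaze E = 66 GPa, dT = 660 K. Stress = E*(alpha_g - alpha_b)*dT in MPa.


Stress = 66*1000*(5.4e-06 - 9.4e-06)*660 = -174.2 MPa

-174.2


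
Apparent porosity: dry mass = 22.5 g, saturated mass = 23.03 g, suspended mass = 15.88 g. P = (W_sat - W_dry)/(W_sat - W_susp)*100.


P = (23.03 - 22.5) / (23.03 - 15.88) * 100 = 0.53 / 7.15 * 100 = 7.4%

7.4


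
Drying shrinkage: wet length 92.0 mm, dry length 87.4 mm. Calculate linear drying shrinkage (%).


DS = (92.0 - 87.4) / 92.0 * 100 = 5.0%

5.0


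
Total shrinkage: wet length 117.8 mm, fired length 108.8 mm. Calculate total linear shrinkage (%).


TS = (117.8 - 108.8) / 117.8 * 100 = 7.64%

7.64


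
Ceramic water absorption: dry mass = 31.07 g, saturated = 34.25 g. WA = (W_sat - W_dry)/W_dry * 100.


WA = (34.25 - 31.07) / 31.07 * 100 = 10.23%

10.23


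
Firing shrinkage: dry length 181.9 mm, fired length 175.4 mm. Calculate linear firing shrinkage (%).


FS = (181.9 - 175.4) / 181.9 * 100 = 3.57%

3.57


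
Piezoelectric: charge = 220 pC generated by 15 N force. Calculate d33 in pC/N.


d33 = 220 / 15 = 14.7 pC/N

14.7


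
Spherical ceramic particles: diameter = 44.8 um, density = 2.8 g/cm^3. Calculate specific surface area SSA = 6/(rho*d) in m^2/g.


SSA = 6 / (2.8 * 44.8) = 0.048 m^2/g

0.048


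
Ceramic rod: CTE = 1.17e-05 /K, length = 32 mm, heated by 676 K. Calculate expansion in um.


dL = 1.17e-05 * 32 * 676 * 1000 = 253.094 um

253.094


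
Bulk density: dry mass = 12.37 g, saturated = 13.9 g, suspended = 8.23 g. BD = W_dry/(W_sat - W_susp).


BD = 12.37 / (13.9 - 8.23) = 12.37 / 5.67 = 2.182 g/cm^3

2.182


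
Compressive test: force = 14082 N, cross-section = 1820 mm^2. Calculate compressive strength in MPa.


CS = 14082 / 1820 = 7.7 MPa

7.7


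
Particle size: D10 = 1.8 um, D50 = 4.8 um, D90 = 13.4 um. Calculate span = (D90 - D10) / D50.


Span = (13.4 - 1.8) / 4.8 = 11.6 / 4.8 = 2.417

2.417


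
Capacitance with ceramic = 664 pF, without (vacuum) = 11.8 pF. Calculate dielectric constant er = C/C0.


er = 664 / 11.8 = 56.27

56.27


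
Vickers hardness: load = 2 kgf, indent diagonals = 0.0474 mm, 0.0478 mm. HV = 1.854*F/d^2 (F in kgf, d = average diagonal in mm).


d_avg = (0.0474+0.0478)/2 = 0.0476 mm
HV = 1.854*2/0.0476^2 = 1637

1637


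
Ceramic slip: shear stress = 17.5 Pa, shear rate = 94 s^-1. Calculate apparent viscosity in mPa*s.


eta = tau/gamma * 1000 = 17.5/94 * 1000 = 186.2 mPa*s

186.2


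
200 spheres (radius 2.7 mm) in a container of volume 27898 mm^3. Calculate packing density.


V_sphere = 4/3*pi*2.7^3 = 82.448 mm^3
Total V = 200*82.448 = 16489.6 mm^3
PD = 16489.6 / 27898 = 0.591

0.591


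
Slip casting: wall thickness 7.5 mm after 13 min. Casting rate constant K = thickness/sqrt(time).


K = 7.5 / sqrt(13) = 7.5 / 3.6056 = 2.08 mm/min^0.5

2.08


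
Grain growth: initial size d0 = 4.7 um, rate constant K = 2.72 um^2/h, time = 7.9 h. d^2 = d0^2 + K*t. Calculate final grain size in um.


d^2 = 4.7^2 + 2.72*7.9 = 43.578
d = sqrt(43.578) = 6.6 um

6.6


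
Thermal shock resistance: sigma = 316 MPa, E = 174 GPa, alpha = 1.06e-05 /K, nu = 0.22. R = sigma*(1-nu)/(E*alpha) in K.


R = 316*(1-0.22)/(174*1000*1.06e-05) = 134 K

134


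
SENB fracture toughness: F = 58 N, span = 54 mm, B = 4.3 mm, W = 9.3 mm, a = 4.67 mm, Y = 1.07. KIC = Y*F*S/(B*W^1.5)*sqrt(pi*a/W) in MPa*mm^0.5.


KIC = 1.07*58*54/(4.3*9.3^1.5)*sqrt(pi*4.67/9.3) = 34.51

34.51
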